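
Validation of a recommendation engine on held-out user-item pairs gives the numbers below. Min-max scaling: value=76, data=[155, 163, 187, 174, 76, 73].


min=73, max=187
(76-73)/(187-73) = 3/114 = 0.0263

0.0263


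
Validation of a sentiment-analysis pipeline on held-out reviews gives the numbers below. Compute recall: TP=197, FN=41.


Recall = TP/(TP+FN)
= 197/(197+41)
= 197/238 = 82.77%

82.77%


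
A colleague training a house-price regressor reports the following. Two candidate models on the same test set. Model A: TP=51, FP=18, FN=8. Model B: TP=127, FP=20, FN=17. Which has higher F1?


Model A: P=51/69=0.7391, R=51/59=0.8644, F1=2PR/(P+R)=2TP/(2TP+FP+FN)=102/128=0.7969
Model B: P=127/147=0.8639, R=127/144=0.8819, F1=2PR/(P+R)=2TP/(2TP+FP+FN)=254/291=0.8729
0.7969 < 0.8729 → Model B

Model B


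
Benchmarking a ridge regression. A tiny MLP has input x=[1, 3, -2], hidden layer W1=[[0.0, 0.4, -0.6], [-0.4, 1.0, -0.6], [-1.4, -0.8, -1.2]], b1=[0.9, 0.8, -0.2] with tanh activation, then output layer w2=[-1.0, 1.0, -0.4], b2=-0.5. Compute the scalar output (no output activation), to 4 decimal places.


z1[0] = (0.0)·(1) + (0.4)·(3) + (-0.6)·(-2) + 0.9 = 3.3
z1[1] = (-0.4)·(1) + (1.0)·(3) + (-0.6)·(-2) + 0.8 = 4.6
z1[2] = (-1.4)·(1) + (-0.8)·(3) + (-1.2)·(-2) - 0.2 = -1.6
h = tanh(z1) = [0.9973, 0.9998, -0.9217]
output = (-1.0)·(0.9973) + (1.0)·(0.9998) + (-0.4)·(-0.9217) - 0.5 = -0.1288

-0.1288


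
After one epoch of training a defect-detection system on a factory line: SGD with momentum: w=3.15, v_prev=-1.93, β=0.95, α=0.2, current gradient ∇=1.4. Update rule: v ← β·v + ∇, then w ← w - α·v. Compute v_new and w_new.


v_new = 0.95·-1.93 + 1.4 = -1.8335 + 1.4 = -0.4335
w_new = 3.15 - 0.2·-0.4335 = 3.15 + 0.0867 = 3.2367

v_new=-0.4335, w_new=3.2367


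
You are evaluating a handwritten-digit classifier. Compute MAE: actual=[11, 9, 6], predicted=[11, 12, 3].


Absolute errors: |11-11|=0, |9-12|=3, |6-3|=3
Sum = 6
MAE = 6/3 = 2

2


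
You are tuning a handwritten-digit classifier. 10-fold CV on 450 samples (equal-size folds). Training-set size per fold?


Fold size = 450/10 = 45
Training per fold = 450 - 45 = 405

405


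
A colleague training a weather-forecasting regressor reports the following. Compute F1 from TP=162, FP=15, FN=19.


Precision = 162/177 = 0.9153
Recall = 162/181 = 0.895
F1 = 2·P·R/(P+R) = 2·TP/(2·TP+FP+FN) = 324/(324+15+19) = 324/358 = 0.905

0.905


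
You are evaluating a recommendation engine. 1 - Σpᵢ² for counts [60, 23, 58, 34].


Probabilities: [60/175, 23/175, 58/175, 34/175] ≈ [0.3429, 0.1314, 0.3314, 0.1943]
Σpᵢ² = (3600 + 529 + 3364 + 1156)/175² = 8649/30625
Gini = 1 - Σpᵢ² = 1 - 8649/30625 = 0.7176

0.7176


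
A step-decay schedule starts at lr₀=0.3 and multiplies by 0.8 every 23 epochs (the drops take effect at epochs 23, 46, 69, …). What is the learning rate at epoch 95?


n_drops = ⌊95/23⌋ = 4
lr = 0.3·0.8^4 = 0.3·0.4096 = 0.12288

0.12288


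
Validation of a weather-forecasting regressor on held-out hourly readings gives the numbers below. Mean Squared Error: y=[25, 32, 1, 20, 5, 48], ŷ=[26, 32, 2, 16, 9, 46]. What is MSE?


Squared errors: (25-26)²=1, (32-32)²=0, (1-2)²=1, (20-16)²=16, (5-9)²=16, (48-46)²=4
Sum = 38
MSE = 38/6 = 19/3

19/3


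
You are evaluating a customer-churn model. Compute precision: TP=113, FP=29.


Precision = TP/(TP+FP)
= 113/(113+29)
= 113/142 = 79.58%

79.58%


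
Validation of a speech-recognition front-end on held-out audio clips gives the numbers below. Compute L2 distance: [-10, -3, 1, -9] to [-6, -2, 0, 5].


d = √((-10+ 6)² + (-3+ 2)² + (1-0)² + (-9-5)²)
  = √(16 + 1 + 1 + 196)
  = √214 = 14.6287

14.6287


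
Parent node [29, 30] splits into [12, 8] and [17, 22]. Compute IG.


Parent = [29, 30], H_parent = 0.9998
H_left = 0.971 (n=20), H_right = 0.9881 (n=39)
H_children = (20/59)·0.971 + (39/59)·0.9881 = 0.9823
IG = 0.9998 - 0.9823 = 0.0175

0.0175


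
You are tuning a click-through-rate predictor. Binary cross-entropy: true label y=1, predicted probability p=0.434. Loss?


BCE = -[y·ln(p) + (1-y)·ln(1-p)]
= -1·ln(0.434) - 0
= -ln(0.434) = 0.8347

0.8347


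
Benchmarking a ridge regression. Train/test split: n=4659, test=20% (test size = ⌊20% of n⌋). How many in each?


Test = ⌊4659·20/100⌋ = 931
Train = 4659 - 931 = 3728

Train: 3728, Test: 931


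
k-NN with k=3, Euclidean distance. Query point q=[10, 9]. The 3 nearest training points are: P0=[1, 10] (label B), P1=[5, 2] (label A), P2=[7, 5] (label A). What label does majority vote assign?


d(q,P0) = 9.0554  (label B)
d(q,P1) = 8.6023  (label A)
d(q,P2) = 5.0  (label A)
Votes: A=2, B=1
Majority → A

A


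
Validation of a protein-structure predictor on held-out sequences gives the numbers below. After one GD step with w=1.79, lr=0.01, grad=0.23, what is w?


w_new = w - α·∇
= 1.79 - 0.01·0.23
= 1.79 - 0.0023
= 1.7877

1.7877


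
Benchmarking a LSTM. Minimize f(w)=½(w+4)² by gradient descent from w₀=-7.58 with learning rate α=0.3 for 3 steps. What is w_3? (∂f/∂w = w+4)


step 1: grad = -7.58+4 = -3.58; w = -7.58 - 0.3·(-3.58) = -6.506
step 2: grad = -6.506+4 = -2.506; w = -6.506 - 0.3·(-2.506) = -5.7542
step 3: grad = -5.7542+4 = -1.7542; w = -5.7542 - 0.3·(-1.7542) = -5.22794

-5.22794


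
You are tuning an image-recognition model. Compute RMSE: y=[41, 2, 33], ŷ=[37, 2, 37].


MSE = 32/3 = 10.6667
RMSE = √(32/3) = 3.266

3.266


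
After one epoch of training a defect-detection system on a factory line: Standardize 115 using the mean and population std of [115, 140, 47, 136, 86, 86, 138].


μ = 106.8571, σ = 32.5946
z = (115 - 106.8571)/32.5946 = 0.2498

0.2498


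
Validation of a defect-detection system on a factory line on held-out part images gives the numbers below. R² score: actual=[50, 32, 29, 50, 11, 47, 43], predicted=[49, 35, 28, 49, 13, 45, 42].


ȳ = 37.4286
SS_res = Σ(y-ŷ)² = 21
SS_tot = Σ(y-ȳ)² = 1237.71
R² = 1 - SS_res/SS_tot = 1 - 0.017 = 0.983

0.983


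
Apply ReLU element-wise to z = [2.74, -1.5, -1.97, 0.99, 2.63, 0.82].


ReLU(2.74) = max(0, 2.74) = 2.74
ReLU(-1.5) = max(0, -1.5) = 0.0
ReLU(-1.97) = max(0, -1.97) = 0.0
ReLU(0.99) = max(0, 0.99) = 0.99
ReLU(2.63) = max(0, 2.63) = 2.63
ReLU(0.82) = max(0, 0.82) = 0.82
result = [2.74, 0.0, 0.0, 0.99, 2.63, 0.82]

[2.74, 0.0, 0.0, 0.99, 2.63, 0.82]


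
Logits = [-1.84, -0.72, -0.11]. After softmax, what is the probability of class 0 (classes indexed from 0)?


Exponentials: e^-1.84=0.1588, e^-0.72=0.4868, e^-0.11=0.8958
Sum = 1.5414
Softmax = [0.103, 0.3158, 0.5812]
p[0] = 0.1588/1.5414 = 0.103

0.103


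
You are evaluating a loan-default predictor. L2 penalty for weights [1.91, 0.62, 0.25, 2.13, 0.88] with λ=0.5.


‖w‖₂² = (1.91)² + (0.62)² + (0.25)² + (2.13)² + (0.88)²
     = 3.6481 + 0.3844 + 0.0625 + 4.5369 + 0.7744
     = 9.4063
λ·‖w‖₂² = 0.5·9.4063 = 4.70315

4.70315


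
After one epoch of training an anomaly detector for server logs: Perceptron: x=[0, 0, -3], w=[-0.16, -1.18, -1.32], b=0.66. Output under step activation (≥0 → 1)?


z = (0)·(-0.16) + (0)·(-1.18) + (-3)·(-1.32) + 0.66
  = 4.62
step(z) = 1 (z≥0)

1


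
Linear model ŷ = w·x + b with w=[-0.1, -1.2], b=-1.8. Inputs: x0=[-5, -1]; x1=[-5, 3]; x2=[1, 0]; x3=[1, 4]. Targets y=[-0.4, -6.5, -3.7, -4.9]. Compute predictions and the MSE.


ŷ0 = (-0.1)·(-5) + (-1.2)·(-1) - 1.8 = -0.1
ŷ1 = (-0.1)·(-5) + (-1.2)·(3) - 1.8 = -4.9
ŷ2 = (-0.1)·(1) + (-1.2)·(0) - 1.8 = -1.9
ŷ3 = (-0.1)·(1) + (-1.2)·(4) - 1.8 = -6.7
errors² = [0.09, 2.56, 3.24, 3.24]
MSE = 9.1300/4 = 2.2825

2.2825


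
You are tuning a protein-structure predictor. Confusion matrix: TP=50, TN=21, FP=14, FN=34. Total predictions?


Total = TP + TN + FP + FN
= 50 + 21 + 14 + 34
= 119
(Predicted positive: 64, predicted negative: 55)

119


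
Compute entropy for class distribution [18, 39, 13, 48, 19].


Probabilities: [18/137, 39/137, 13/137, 48/137, 19/137] ≈ [0.1314, 0.2847, 0.0949, 0.3504, 0.1387]
H = -((18/137)·log₂(18/137) + (39/137)·log₂(39/137) + (13/137)·log₂(13/137) + (48/137)·log₂(48/137) + (19/137)·log₂(19/137))
  = 2.1485 bits

2.1485 bits


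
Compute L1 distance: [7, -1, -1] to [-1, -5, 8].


d = |7+ 1| + |-1+ 5| + |-1-8|
  = 8 + 4 + 9
  = 21

21


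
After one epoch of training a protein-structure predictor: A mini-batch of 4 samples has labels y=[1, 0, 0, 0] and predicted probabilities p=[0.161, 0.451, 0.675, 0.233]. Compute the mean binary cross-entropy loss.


L[0] = -ln(0.161) = 1.8264
L[1] = -ln(1-0.451) = -ln(0.549) = 0.5997
L[2] = -ln(1-0.675) = -ln(0.325) = 1.1239
L[3] = -ln(1-0.233) = -ln(0.767) = 0.2653
mean = (1.8264 + 0.5997 + 1.1239 + 0.2653)/4 = 0.9538

0.9538


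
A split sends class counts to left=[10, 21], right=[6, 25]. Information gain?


Parent = [16, 46], H_parent = 0.8238
H_left = 0.9072 (n=31), H_right = 0.7088 (n=31)
H_children = (31/62)·0.9072 + (31/62)·0.7088 = 0.808
IG = 0.8238 - 0.808 = 0.0158

0.0158


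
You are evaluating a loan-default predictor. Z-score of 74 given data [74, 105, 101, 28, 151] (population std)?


μ = 91.8, σ = 40.3752
z = (74 - 91.8)/40.3752 = -0.4409

-0.4409


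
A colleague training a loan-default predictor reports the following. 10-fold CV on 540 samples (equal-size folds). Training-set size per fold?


Fold size = 540/10 = 54
Training per fold = 540 - 54 = 486

486


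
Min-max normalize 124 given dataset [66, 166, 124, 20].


min=20, max=166
(124-20)/(166-20) = 104/146 = 0.7123

0.7123


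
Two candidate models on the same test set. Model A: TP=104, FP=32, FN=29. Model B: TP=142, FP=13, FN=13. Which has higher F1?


Model A: P=104/136=0.7647, R=104/133=0.782, F1=2PR/(P+R)=2TP/(2TP+FP+FN)=208/269=0.7732
Model B: P=142/155=0.9161, R=142/155=0.9161, F1=2PR/(P+R)=2TP/(2TP+FP+FN)=284/310=0.9161
0.7732 < 0.9161 → Model B

Model B


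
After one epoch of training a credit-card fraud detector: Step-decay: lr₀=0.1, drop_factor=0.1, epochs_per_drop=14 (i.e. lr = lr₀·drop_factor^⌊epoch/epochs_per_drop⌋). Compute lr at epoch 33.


n_drops = ⌊33/14⌋ = 2
lr = 0.1·0.1^2 = 0.1·0.01 = 0.001

0.001


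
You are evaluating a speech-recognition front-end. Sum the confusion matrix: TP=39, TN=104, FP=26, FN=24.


Total = TP + TN + FP + FN
= 39 + 104 + 26 + 24
= 193
(Predicted positive: 65, predicted negative: 128)

193


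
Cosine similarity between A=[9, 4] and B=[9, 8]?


A·B = 9·9 + 4·8 = 113
‖A‖ = √97 = 9.8489, ‖B‖ = √145 = 12.0416
cos = 113/(√97·√145) = 113/√14065 = 0.9528

0.9528


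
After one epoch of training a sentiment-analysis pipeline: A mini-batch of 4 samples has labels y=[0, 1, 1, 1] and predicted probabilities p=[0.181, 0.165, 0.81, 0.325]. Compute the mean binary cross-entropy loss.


L[0] = -ln(1-0.181) = -ln(0.819) = 0.1997
L[1] = -ln(0.165) = 1.8018
L[2] = -ln(0.81) = 0.2107
L[3] = -ln(0.325) = 1.1239
mean = (0.1997 + 1.8018 + 0.2107 + 1.1239)/4 = 0.834

0.834


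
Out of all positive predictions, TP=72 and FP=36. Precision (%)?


Precision = TP/(TP+FP)
= 72/(72+36)
= 72/108 = 66.67%

66.67%


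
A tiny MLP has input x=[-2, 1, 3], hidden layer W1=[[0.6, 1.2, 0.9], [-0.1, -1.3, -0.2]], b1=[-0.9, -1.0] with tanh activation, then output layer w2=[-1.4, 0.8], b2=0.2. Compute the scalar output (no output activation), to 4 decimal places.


z1[0] = (0.6)·(-2) + (1.2)·(1) + (0.9)·(3) - 0.9 = 1.8
z1[1] = (-0.1)·(-2) + (-1.3)·(1) + (-0.2)·(3) - 1.0 = -2.7
h = tanh(z1) = [0.9468, -0.991]
output = (-1.4)·(0.9468) + (0.8)·(-0.991) + 0.2 = -1.9183

-1.9183


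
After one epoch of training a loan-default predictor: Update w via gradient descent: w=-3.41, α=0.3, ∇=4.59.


w_new = w - α·∇
= -3.41 - 0.3·4.59
= -3.41 - 1.377
= -4.787

-4.787


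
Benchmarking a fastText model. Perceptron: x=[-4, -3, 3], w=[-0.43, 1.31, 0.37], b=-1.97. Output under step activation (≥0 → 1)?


z = (-4)·(-0.43) + (-3)·(1.31) + (3)·(0.37) - 1.97
  = -3.07
step(z) = 0 (z<0)

0


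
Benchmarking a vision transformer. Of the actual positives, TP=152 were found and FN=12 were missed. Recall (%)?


Recall = TP/(TP+FN)
= 152/(152+12)
= 152/164 = 92.68%

92.68%


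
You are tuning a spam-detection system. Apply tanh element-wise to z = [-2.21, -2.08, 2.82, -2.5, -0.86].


tanh(-2.21) = -0.9762
tanh(-2.08) = -0.9693
tanh(2.82) = 0.9929
tanh(-2.5) = -0.9866
tanh(-0.86) = -0.6963
result = [-0.9762, -0.9693, 0.9929, -0.9866, -0.6963]

[-0.9762, -0.9693, 0.9929, -0.9866, -0.6963]


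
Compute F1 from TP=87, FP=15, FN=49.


Precision = 87/102 = 0.8529
Recall = 87/136 = 0.6397
F1 = 2·P·R/(P+R) = 2·TP/(2·TP+FP+FN) = 174/(174+15+49) = 174/238 = 0.7311

0.7311


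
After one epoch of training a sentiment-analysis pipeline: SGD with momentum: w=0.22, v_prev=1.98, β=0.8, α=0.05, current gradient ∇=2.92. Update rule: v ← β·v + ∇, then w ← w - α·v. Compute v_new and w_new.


v_new = 0.8·1.98 + 2.92 = 1.584 + 2.92 = 4.504
w_new = 0.22 - 0.05·4.504 = 0.22 - 0.2252 = -0.0052

v_new=4.504, w_new=-0.0052


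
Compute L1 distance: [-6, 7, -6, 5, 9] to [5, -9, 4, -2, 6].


d = |-6-5| + |7+ 9| + |-6-4| + |5+ 2| + |9-6|
  = 11 + 16 + 10 + 7 + 3
  = 47

47


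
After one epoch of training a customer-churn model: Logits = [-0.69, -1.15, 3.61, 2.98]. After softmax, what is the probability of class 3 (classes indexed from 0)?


Exponentials: e^-0.69=0.5016, e^-1.15=0.3166, e^3.61=36.9661, e^2.98=19.6878
Sum = 57.4721
Softmax = [0.0087, 0.0055, 0.6432, 0.3426]
p[3] = 19.6878/57.4721 = 0.3426

0.3426


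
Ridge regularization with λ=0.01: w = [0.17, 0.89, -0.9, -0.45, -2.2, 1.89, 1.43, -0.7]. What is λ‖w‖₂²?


‖w‖₂² = (0.17)² + (0.89)² + (-0.9)² + (-0.45)² + (-2.2)² + (1.89)² + (1.43)² + (-0.7)²
     = 0.0289 + 0.7921 + 0.81 + 0.2025 + 4.84 + 3.5721 + 2.0449 + 0.49
     = 12.7805
λ·‖w‖₂² = 0.01·12.7805 = 0.127805

0.127805


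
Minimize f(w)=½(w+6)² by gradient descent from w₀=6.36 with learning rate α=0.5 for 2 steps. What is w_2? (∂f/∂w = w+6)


step 1: grad = 6.36+6 = 12.36; w = 6.36 - 0.5·(12.36) = 0.18
step 2: grad = 0.18+6 = 6.18; w = 0.18 - 0.5·(6.18) = -2.91

-2.91


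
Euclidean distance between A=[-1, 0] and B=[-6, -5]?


d = √((-1+ 6)² + (0+ 5)²)
  = √(25 + 25)
  = √50 = 7.0711

7.0711


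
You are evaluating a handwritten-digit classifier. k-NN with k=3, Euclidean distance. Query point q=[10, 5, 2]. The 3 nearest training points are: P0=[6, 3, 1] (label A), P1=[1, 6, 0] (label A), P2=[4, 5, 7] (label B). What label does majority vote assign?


d(q,P0) = 4.5826  (label A)
d(q,P1) = 9.2736  (label A)
d(q,P2) = 7.8102  (label B)
Votes: A=2, B=1
Majority → A

A


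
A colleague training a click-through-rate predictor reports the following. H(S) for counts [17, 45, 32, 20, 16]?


Probabilities: [17/130, 45/130, 32/130, 20/130, 16/130] ≈ [0.1308, 0.3462, 0.2462, 0.1538, 0.1231]
H = -((17/130)·log₂(17/130) + (45/130)·log₂(45/130) + (32/130)·log₂(32/130) + (20/130)·log₂(20/130) + (16/130)·log₂(16/130))
  = 2.1988 bits

2.1988 bits


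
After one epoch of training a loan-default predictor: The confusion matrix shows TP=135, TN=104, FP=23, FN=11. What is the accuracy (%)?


Accuracy = (TP+TN)/(TP+TN+FP+FN)
= (135+104)/(273)
= 239/273 = 87.55%

87.55%


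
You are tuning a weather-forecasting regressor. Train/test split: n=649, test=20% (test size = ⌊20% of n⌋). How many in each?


Test = ⌊649·20/100⌋ = 129
Train = 649 - 129 = 520

Train: 520, Test: 129


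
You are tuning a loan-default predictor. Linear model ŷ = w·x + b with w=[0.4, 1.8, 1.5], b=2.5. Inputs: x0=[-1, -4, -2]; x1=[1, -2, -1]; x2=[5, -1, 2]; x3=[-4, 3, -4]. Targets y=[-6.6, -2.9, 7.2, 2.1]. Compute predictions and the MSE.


ŷ0 = (0.4)·(-1) + (1.8)·(-4) + (1.5)·(-2) + 2.5 = -8.1
ŷ1 = (0.4)·(1) + (1.8)·(-2) + (1.5)·(-1) + 2.5 = -2.2
ŷ2 = (0.4)·(5) + (1.8)·(-1) + (1.5)·(2) + 2.5 = 5.7
ŷ3 = (0.4)·(-4) + (1.8)·(3) + (1.5)·(-4) + 2.5 = 0.3
errors² = [2.25, 0.49, 2.25, 3.24]
MSE = 8.2300/4 = 2.0575

2.0575


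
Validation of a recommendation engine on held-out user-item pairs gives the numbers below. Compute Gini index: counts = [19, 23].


Probabilities: [19/42, 23/42] ≈ [0.4524, 0.5476]
Σpᵢ² = (361 + 529)/42² = 890/1764
Gini = 1 - Σpᵢ² = 1 - 890/1764 = 0.4955

0.4955


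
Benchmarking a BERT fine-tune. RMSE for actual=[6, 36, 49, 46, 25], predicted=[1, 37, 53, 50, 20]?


MSE = 83/5 = 16.6
RMSE = √(83/5) = 4.0743

4.0743


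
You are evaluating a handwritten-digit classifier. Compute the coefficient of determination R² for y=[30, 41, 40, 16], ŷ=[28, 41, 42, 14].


ȳ = 31.75
SS_res = Σ(y-ŷ)² = 12
SS_tot = Σ(y-ȳ)² = 404.75
R² = 1 - SS_res/SS_tot = 1 - 0.0296 = 0.9704

0.9704


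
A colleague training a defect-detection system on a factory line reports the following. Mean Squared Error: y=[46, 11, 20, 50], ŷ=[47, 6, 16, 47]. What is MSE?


Squared errors: (46-47)²=1, (11-6)²=25, (20-16)²=16, (50-47)²=9
Sum = 51
MSE = 51/4 = 51/4

51/4


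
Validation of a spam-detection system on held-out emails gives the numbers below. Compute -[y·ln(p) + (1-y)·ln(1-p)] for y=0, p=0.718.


BCE = -[y·ln(p) + (1-y)·ln(1-p)]
= -0 - 1·ln(1-0.718)
= -ln(0.282) = 1.2658

1.2658


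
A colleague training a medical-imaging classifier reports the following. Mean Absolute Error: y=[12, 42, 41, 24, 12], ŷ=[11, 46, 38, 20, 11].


Absolute errors: |12-11|=1, |42-46|=4, |41-38|=3, |24-20|=4, |12-11|=1
Sum = 13
MAE = 13/5 = 13/5

13/5


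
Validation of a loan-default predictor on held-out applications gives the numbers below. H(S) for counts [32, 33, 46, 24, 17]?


Probabilities: [32/152, 33/152, 46/152, 24/152, 17/152] ≈ [0.2105, 0.2171, 0.3026, 0.1579, 0.1118]
H = -((32/152)·log₂(32/152) + (33/152)·log₂(33/152) + (46/152)·log₂(46/152) + (24/152)·log₂(24/152) + (17/152)·log₂(17/152))
  = 2.2474 bits

2.2474 bits


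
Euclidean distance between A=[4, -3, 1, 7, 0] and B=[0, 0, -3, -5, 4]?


d = √((4-0)² + (-3-0)² + (1+ 3)² + (7+ 5)² + (0-4)²)
  = √(16 + 9 + 16 + 144 + 16)
  = √201 = 14.1774

14.1774


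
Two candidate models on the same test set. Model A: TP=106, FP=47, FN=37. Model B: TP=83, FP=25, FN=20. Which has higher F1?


Model A: P=106/153=0.6928, R=106/143=0.7413, F1=2PR/(P+R)=2TP/(2TP+FP+FN)=212/296=0.7162
Model B: P=83/108=0.7685, R=83/103=0.8058, F1=2PR/(P+R)=2TP/(2TP+FP+FN)=166/211=0.7867
0.7162 < 0.7867 → Model B

Model B


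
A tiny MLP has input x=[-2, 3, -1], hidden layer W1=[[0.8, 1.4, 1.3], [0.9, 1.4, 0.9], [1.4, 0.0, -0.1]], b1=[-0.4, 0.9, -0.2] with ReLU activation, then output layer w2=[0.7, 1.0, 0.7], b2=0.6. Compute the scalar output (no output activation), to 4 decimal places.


z1[0] = (0.8)·(-2) + (1.4)·(3) + (1.3)·(-1) - 0.4 = 0.9
z1[1] = (0.9)·(-2) + (1.4)·(3) + (0.9)·(-1) + 0.9 = 2.4
z1[2] = (1.4)·(-2) + (0.0)·(3) + (-0.1)·(-1) - 0.2 = -2.9
h = ReLU(z1) = [0.9, 2.4, 0.0]
output = (0.7)·(0.9) + (1.0)·(2.4) + (0.7)·(0.0) + 0.6 = 3.63

3.63


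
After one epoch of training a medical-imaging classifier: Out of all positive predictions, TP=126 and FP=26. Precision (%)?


Precision = TP/(TP+FP)
= 126/(126+26)
= 126/152 = 82.89%

82.89%


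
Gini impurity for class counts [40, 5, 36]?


Probabilities: [40/81, 5/81, 36/81] ≈ [0.4938, 0.0617, 0.4444]
Σpᵢ² = (1600 + 25 + 1296)/81² = 2921/6561
Gini = 1 - Σpᵢ² = 1 - 2921/6561 = 0.5548

0.5548


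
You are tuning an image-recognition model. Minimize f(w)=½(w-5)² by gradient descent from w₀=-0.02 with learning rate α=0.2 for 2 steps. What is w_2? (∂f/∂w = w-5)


step 1: grad = -0.02-5 = -5.02; w = -0.02 - 0.2·(-5.02) = 0.984
step 2: grad = 0.984-5 = -4.016; w = 0.984 - 0.2·(-4.016) = 1.7872

1.7872


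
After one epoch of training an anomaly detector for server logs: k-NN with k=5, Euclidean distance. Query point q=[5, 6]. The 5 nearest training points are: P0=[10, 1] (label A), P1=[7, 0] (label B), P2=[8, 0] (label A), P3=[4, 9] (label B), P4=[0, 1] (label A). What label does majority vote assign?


d(q,P0) = 7.0711  (label A)
d(q,P1) = 6.3246  (label B)
d(q,P2) = 6.7082  (label A)
d(q,P3) = 3.1623  (label B)
d(q,P4) = 7.0711  (label A)
Votes: A=3, B=2
Majority → A

A


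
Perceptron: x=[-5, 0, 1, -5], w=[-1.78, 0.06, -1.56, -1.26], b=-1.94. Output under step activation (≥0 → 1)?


z = (-5)·(-1.78) + (0)·(0.06) + (1)·(-1.56) + (-5)·(-1.26) - 1.94
  = 11.7
step(z) = 1 (z≥0)

1


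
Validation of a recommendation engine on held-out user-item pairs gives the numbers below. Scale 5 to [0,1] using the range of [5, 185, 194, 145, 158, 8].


min=5, max=194
(5-5)/(194-5) = 0/189 = 0.0

0.0


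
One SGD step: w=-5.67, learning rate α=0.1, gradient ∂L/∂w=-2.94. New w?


w_new = w - α·∇
= -5.67 - 0.1·-2.94
= -5.67 + 0.294
= -5.376

-5.376


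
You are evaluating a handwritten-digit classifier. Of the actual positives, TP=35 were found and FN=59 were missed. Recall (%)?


Recall = TP/(TP+FN)
= 35/(35+59)
= 35/94 = 37.23%

37.23%


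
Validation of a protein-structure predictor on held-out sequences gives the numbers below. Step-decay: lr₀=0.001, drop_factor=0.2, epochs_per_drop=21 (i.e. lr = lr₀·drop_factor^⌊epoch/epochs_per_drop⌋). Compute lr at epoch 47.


n_drops = ⌊47/21⌋ = 2
lr = 0.001·0.2^2 = 0.001·0.04 = 0.00004

0.00004


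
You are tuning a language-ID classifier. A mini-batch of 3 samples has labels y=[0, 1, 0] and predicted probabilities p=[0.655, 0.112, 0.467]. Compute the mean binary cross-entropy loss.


L[0] = -ln(1-0.655) = -ln(0.345) = 1.0642
L[1] = -ln(0.112) = 2.1893
L[2] = -ln(1-0.467) = -ln(0.533) = 0.6292
mean = (1.0642 + 2.1893 + 0.6292)/3 = 1.2942

1.2942


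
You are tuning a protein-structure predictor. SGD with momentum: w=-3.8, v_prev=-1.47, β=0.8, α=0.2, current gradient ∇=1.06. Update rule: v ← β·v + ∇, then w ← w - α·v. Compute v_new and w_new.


v_new = 0.8·-1.47 + 1.06 = -1.176 + 1.06 = -0.116
w_new = -3.8 - 0.2·-0.116 = -3.8 + 0.0232 = -3.7768

v_new=-0.116, w_new=-3.7768


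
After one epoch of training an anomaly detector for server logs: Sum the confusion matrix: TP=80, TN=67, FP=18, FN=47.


Total = TP + TN + FP + FN
= 80 + 67 + 18 + 47
= 212
(Predicted positive: 98, predicted negative: 114)

212


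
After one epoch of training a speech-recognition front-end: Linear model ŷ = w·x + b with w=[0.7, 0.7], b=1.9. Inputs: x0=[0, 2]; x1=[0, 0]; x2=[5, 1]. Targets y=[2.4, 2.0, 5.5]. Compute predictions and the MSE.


ŷ0 = (0.7)·(0) + (0.7)·(2) + 1.9 = 3.3
ŷ1 = (0.7)·(0) + (0.7)·(0) + 1.9 = 1.9
ŷ2 = (0.7)·(5) + (0.7)·(1) + 1.9 = 6.1
errors² = [0.81, 0.01, 0.36]
MSE = 1.1800/3 = 0.3933

0.3933


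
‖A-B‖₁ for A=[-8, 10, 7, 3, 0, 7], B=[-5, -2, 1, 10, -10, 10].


d = |-8+ 5| + |10+ 2| + |7-1| + |3-10| + |0+ 10| + |7-10|
  = 3 + 12 + 6 + 7 + 10 + 3
  = 41

41


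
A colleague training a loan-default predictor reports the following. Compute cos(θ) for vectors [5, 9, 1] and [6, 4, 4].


A·B = 5·6 + 9·4 + 1·4 = 70
‖A‖ = √107 = 10.3441, ‖B‖ = √68 = 8.2462
cos = 70/(√107·√68) = 70/√7276 = 0.8206

0.8206


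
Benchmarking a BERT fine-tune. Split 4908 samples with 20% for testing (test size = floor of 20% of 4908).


Test = ⌊4908·20/100⌋ = 981
Train = 4908 - 981 = 3927

Train: 3927, Test: 981


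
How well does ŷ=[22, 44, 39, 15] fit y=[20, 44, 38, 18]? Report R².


ȳ = 30
SS_res = Σ(y-ŷ)² = 14
SS_tot = Σ(y-ȳ)² = 504
R² = 1 - SS_res/SS_tot = 1 - 0.0278 = 0.9722

0.9722


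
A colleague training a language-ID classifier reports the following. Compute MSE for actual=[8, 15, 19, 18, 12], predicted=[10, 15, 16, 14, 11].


Squared errors: (8-10)²=4, (15-15)²=0, (19-16)²=9, (18-14)²=16, (12-11)²=1
Sum = 30
MSE = 30/5 = 6

6


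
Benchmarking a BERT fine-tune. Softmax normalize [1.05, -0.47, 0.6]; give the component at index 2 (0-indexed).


Exponentials: e^1.05=2.8577, e^-0.47=0.625, e^0.6=1.8221
Sum = 5.3048
Softmax = [0.5387, 0.1178, 0.3435]
p[2] = 1.8221/5.3048 = 0.3435

0.3435


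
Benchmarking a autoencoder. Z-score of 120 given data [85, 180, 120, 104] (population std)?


μ = 122.25, σ = 35.5695
z = (120 - 122.25)/35.5695 = -0.0633

-0.0633


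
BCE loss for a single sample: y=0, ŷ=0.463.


BCE = -[y·ln(p) + (1-y)·ln(1-p)]
= -0 - 1·ln(1-0.463)
= -ln(0.537) = 0.6218

0.6218


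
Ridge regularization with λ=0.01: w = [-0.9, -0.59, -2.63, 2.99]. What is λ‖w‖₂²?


‖w‖₂² = (-0.9)² + (-0.59)² + (-2.63)² + (2.99)²
     = 0.81 + 0.3481 + 6.9169 + 8.9401
     = 17.0151
λ·‖w‖₂² = 0.01·17.0151 = 0.170151

0.170151


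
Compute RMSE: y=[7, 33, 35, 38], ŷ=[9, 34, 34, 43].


MSE = 31/4 = 7.75
RMSE = √(31/4) = 2.7839

2.7839


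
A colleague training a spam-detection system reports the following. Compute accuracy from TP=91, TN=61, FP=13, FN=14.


Accuracy = (TP+TN)/(TP+TN+FP+FN)
= (91+61)/(179)
= 152/179 = 84.92%

84.92%


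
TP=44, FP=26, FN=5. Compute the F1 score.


Precision = 44/70 = 0.6286
Recall = 44/49 = 0.898
F1 = 2·P·R/(P+R) = 2·TP/(2·TP+FP+FN) = 88/(88+26+5) = 88/119 = 0.7395

0.7395


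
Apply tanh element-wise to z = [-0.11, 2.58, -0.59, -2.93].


tanh(-0.11) = -0.1096
tanh(2.58) = 0.9886
tanh(-0.59) = -0.5299
tanh(-2.93) = -0.9943
result = [-0.1096, 0.9886, -0.5299, -0.9943]

[-0.1096, 0.9886, -0.5299, -0.9943]


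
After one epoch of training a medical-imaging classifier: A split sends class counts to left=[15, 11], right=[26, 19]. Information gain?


Parent = [41, 30], H_parent = 0.9826
H_left = 0.9829 (n=26), H_right = 0.9825 (n=45)
H_children = (26/71)·0.9829 + (45/71)·0.9825 = 0.9826
IG = 0.9826 - 0.9826 = 0.0

0.0


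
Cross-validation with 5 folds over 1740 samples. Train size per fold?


Fold size = 1740/5 = 348
Training per fold = 1740 - 348 = 1392

1392


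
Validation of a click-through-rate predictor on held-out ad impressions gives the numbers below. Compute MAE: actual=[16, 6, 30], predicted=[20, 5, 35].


Absolute errors: |16-20|=4, |6-5|=1, |30-35|=5
Sum = 10
MAE = 10/3 = 10/3

10/3


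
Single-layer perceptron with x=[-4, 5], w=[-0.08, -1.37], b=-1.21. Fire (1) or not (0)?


z = (-4)·(-0.08) + (5)·(-1.37) - 1.21
  = -7.74
step(z) = 0 (z<0)

0


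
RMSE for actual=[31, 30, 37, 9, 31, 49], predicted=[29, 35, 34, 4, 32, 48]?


MSE = 65/6 = 10.8333
RMSE = √(65/6) = 3.2914

3.2914


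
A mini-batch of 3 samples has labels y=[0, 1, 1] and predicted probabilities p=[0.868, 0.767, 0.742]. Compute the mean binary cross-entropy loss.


L[0] = -ln(1-0.868) = -ln(0.132) = 2.025
L[1] = -ln(0.767) = 0.2653
L[2] = -ln(0.742) = 0.2984
mean = (2.025 + 0.2653 + 0.2984)/3 = 0.8629

0.8629


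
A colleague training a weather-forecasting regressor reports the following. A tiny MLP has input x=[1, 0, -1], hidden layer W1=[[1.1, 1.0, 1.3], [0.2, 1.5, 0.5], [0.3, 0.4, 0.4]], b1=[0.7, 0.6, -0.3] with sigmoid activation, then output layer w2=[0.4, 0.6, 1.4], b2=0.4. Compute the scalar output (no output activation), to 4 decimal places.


z1[0] = (1.1)·(1) + (1.0)·(0) + (1.3)·(-1) + 0.7 = 0.5
z1[1] = (0.2)·(1) + (1.5)·(0) + (0.5)·(-1) + 0.6 = 0.3
z1[2] = (0.3)·(1) + (0.4)·(0) + (0.4)·(-1) - 0.3 = -0.4
h = sigmoid(z1) = [0.6225, 0.5744, 0.4013]
output = (0.4)·(0.6225) + (0.6)·(0.5744) + (1.4)·(0.4013) + 0.4 = 1.5555

1.5555


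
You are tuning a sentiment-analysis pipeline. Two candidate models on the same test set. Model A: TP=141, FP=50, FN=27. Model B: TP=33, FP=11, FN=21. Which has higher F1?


Model A: P=141/191=0.7382, R=141/168=0.8393, F1=2PR/(P+R)=2TP/(2TP+FP+FN)=282/359=0.7855
Model B: P=33/44=0.75, R=33/54=0.6111, F1=2PR/(P+R)=2TP/(2TP+FP+FN)=66/98=0.6735
0.7855 > 0.6735 → Model A

Model A


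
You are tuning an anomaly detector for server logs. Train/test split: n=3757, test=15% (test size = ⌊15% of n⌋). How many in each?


Test = ⌊3757·15/100⌋ = 563
Train = 3757 - 563 = 3194

Train: 3194, Test: 563


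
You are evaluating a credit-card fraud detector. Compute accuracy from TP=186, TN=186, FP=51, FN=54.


Accuracy = (TP+TN)/(TP+TN+FP+FN)
= (186+186)/(477)
= 372/477 = 77.99%

77.99%


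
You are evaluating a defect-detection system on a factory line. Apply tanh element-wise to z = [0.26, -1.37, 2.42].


tanh(0.26) = 0.2543
tanh(-1.37) = -0.8787
tanh(2.42) = 0.9843
result = [0.2543, -0.8787, 0.9843]

[0.2543, -0.8787, 0.9843]


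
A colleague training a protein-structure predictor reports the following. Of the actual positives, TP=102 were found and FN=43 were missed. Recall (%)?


Recall = TP/(TP+FN)
= 102/(102+43)
= 102/145 = 70.34%

70.34%


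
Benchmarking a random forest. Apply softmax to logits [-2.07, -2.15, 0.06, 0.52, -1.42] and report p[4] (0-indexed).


Exponentials: e^-2.07=0.1262, e^-2.15=0.1165, e^0.06=1.0618, e^0.52=1.682, e^-1.42=0.2417
Sum = 3.2282
Softmax = [0.0391, 0.0361, 0.3289, 0.521, 0.0749]
p[4] = 0.2417/3.2282 = 0.0749

0.0749


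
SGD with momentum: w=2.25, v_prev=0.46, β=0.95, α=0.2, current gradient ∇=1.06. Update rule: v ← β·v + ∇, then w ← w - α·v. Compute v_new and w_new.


v_new = 0.95·0.46 + 1.06 = 0.437 + 1.06 = 1.497
w_new = 2.25 - 0.2·1.497 = 2.25 - 0.2994 = 1.9506

v_new=1.497, w_new=1.9506


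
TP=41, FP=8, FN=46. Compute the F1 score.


Precision = 41/49 = 0.8367
Recall = 41/87 = 0.4713
F1 = 2·P·R/(P+R) = 2·TP/(2·TP+FP+FN) = 82/(82+8+46) = 82/136 = 0.6029

0.6029


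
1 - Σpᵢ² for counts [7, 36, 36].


Probabilities: [7/79, 36/79, 36/79] ≈ [0.0886, 0.4557, 0.4557]
Σpᵢ² = (49 + 1296 + 1296)/79² = 2641/6241
Gini = 1 - Σpᵢ² = 1 - 2641/6241 = 0.5768

0.5768


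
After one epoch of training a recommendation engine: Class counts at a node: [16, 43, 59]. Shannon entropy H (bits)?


Probabilities: [16/118, 43/118, 59/118] ≈ [0.1356, 0.3644, 0.5]
H = -((16/118)·log₂(16/118) + (43/118)·log₂(43/118) + (59/118)·log₂(59/118))
  = 1.4216 bits

1.4216 bits


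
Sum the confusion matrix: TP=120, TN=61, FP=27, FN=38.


Total = TP + TN + FP + FN
= 120 + 61 + 27 + 38
= 246
(Predicted positive: 147, predicted negative: 99)

246


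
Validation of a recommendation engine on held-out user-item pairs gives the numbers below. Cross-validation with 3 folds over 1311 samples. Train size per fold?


Fold size = 1311/3 = 437
Training per fold = 1311 - 437 = 874

874


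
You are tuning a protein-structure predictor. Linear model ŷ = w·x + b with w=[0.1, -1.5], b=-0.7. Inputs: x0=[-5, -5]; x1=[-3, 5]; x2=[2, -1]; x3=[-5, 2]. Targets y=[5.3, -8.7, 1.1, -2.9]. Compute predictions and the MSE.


ŷ0 = (0.1)·(-5) + (-1.5)·(-5) - 0.7 = 6.3
ŷ1 = (0.1)·(-3) + (-1.5)·(5) - 0.7 = -8.5
ŷ2 = (0.1)·(2) + (-1.5)·(-1) - 0.7 = 1.0
ŷ3 = (0.1)·(-5) + (-1.5)·(2) - 0.7 = -4.2
errors² = [1.0, 0.04, 0.01, 1.69]
MSE = 2.7400/4 = 0.685

0.685


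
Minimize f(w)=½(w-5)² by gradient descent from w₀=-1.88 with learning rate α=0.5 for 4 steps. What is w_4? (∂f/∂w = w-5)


step 1: grad = -1.88-5 = -6.88; w = -1.88 - 0.5·(-6.88) = 1.56
step 2: grad = 1.56-5 = -3.44; w = 1.56 - 0.5·(-3.44) = 3.28
step 3: grad = 3.28-5 = -1.72; w = 3.28 - 0.5·(-1.72) = 4.14
step 4: grad = 4.14-5 = -0.86; w = 4.14 - 0.5·(-0.86) = 4.57

4.57


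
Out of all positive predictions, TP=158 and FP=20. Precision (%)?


Precision = TP/(TP+FP)
= 158/(158+20)
= 158/178 = 88.76%

88.76%


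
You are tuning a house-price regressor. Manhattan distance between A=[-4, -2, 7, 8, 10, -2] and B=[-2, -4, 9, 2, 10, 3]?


d = |-4+ 2| + |-2+ 4| + |7-9| + |8-2| + |10-10| + |-2-3|
  = 2 + 2 + 2 + 6 + 0 + 5
  = 17

17


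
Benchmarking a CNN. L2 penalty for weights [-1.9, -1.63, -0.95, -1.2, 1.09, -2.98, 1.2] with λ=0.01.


‖w‖₂² = (-1.9)² + (-1.63)² + (-0.95)² + (-1.2)² + (1.09)² + (-2.98)² + (1.2)²
     = 3.61 + 2.6569 + 0.9025 + 1.44 + 1.1881 + 8.8804 + 1.44
     = 20.1179
λ·‖w‖₂² = 0.01·20.1179 = 0.201179

0.201179


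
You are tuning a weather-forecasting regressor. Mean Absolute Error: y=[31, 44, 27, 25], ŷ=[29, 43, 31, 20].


Absolute errors: |31-29|=2, |44-43|=1, |27-31|=4, |25-20|=5
Sum = 12
MAE = 12/4 = 3

3


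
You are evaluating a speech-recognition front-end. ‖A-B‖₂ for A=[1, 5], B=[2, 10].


d = √((1-2)² + (5-10)²)
  = √(1 + 25)
  = √26 = 5.099

5.099


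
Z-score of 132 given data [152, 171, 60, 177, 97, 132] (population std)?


μ = 131.5, σ = 41.5401
z = (132 - 131.5)/41.5401 = 0.012

0.012


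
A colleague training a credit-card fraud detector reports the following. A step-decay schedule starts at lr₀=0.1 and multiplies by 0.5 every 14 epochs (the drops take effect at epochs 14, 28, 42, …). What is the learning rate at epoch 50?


n_drops = ⌊50/14⌋ = 3
lr = 0.1·0.5^3 = 0.1·0.125 = 0.0125

0.0125


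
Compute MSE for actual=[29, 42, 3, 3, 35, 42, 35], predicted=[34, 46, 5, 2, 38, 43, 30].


Squared errors: (29-34)²=25, (42-46)²=16, (3-5)²=4, (3-2)²=1, (35-38)²=9, (42-43)²=1, (35-30)²=25
Sum = 81
MSE = 81/7 = 81/7

81/7


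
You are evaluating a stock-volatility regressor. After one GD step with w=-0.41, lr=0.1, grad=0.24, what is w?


w_new = w - α·∇
= -0.41 - 0.1·0.24
= -0.41 - 0.024
= -0.434

-0.434


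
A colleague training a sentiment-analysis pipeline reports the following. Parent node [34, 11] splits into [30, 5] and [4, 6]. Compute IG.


Parent = [34, 11], H_parent = 0.8024
H_left = 0.5917 (n=35), H_right = 0.971 (n=10)
H_children = (35/45)·0.5917 + (10/45)·0.971 = 0.676
IG = 0.8024 - 0.676 = 0.1264

0.1264


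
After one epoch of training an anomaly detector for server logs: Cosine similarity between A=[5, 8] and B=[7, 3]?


A·B = 5·7 + 8·3 = 59
‖A‖ = √89 = 9.434, ‖B‖ = √58 = 7.6158
cos = 59/(√89·√58) = 59/√5162 = 0.8212

0.8212


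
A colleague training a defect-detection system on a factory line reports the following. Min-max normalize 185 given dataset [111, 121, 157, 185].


min=111, max=185
(185-111)/(185-111) = 74/74 = 1.0

1.0


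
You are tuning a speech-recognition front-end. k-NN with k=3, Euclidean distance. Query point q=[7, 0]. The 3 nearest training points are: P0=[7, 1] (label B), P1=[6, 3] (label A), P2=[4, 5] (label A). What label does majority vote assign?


d(q,P0) = 1.0  (label B)
d(q,P1) = 3.1623  (label A)
d(q,P2) = 5.831  (label A)
Votes: A=2, B=1
Majority → A

A


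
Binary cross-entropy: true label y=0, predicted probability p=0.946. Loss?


BCE = -[y·ln(p) + (1-y)·ln(1-p)]
= -0 - 1·ln(1-0.946)
= -ln(0.054) = 2.9188

2.9188


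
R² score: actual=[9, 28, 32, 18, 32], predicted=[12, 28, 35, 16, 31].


ȳ = 23.8
SS_res = Σ(y-ŷ)² = 23
SS_tot = Σ(y-ȳ)² = 404.8
R² = 1 - SS_res/SS_tot = 1 - 0.0568 = 0.9432

0.9432


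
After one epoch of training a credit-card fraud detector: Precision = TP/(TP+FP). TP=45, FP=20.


Precision = TP/(TP+FP)
= 45/(45+20)
= 45/65 = 69.23%

69.23%


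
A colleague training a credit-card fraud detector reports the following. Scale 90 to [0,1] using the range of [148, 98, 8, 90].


min=8, max=148
(90-8)/(148-8) = 82/140 = 0.5857

0.5857


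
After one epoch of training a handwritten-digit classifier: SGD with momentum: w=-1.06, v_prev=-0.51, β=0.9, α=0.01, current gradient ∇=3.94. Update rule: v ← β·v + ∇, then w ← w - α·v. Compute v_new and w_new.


v_new = 0.9·-0.51 + 3.94 = -0.459 + 3.94 = 3.481
w_new = -1.06 - 0.01·3.481 = -1.06 - 0.03481 = -1.09481

v_new=3.481, w_new=-1.09481


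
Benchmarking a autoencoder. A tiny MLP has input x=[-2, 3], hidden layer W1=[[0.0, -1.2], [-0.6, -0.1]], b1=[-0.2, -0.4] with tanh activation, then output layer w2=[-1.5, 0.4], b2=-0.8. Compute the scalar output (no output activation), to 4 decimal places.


z1[0] = (0.0)·(-2) + (-1.2)·(3) - 0.2 = -3.8
z1[1] = (-0.6)·(-2) + (-0.1)·(3) - 0.4 = 0.5
h = tanh(z1) = [-0.999, 0.4621]
output = (-1.5)·(-0.999) + (0.4)·(0.4621) - 0.8 = 0.8833

0.8833


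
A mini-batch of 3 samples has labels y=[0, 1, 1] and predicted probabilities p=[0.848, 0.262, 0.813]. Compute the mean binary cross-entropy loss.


L[0] = -ln(1-0.848) = -ln(0.152) = 1.8839
L[1] = -ln(0.262) = 1.3394
L[2] = -ln(0.813) = 0.207
mean = (1.8839 + 1.3394 + 0.207)/3 = 1.1434

1.1434


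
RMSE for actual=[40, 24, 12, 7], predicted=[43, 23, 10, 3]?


MSE = 30/4 = 7.5
RMSE = √(30/4) = 2.7386

2.7386


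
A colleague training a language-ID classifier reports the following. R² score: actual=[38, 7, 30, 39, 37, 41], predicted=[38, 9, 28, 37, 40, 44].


ȳ = 32
SS_res = Σ(y-ŷ)² = 30
SS_tot = Σ(y-ȳ)² = 820
R² = 1 - SS_res/SS_tot = 1 - 0.0366 = 0.9634

0.9634


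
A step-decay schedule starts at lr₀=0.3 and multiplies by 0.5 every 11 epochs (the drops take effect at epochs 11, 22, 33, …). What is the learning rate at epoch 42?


n_drops = ⌊42/11⌋ = 3
lr = 0.3·0.5^3 = 0.3·0.125 = 0.0375

0.0375


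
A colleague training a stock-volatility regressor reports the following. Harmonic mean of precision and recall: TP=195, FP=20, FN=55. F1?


Precision = 195/215 = 0.907
Recall = 195/250 = 0.78
F1 = 2·P·R/(P+R) = 2·TP/(2·TP+FP+FN) = 390/(390+20+55) = 390/465 = 0.8387

0.8387


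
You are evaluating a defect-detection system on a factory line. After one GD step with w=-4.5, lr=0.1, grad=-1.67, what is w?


w_new = w - α·∇
= -4.5 - 0.1·-1.67
= -4.5 + 0.167
= -4.333

-4.333


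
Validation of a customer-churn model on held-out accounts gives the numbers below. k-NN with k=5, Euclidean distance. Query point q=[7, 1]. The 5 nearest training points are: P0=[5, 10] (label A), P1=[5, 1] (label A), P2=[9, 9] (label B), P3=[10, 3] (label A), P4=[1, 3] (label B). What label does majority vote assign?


d(q,P0) = 9.2195  (label A)
d(q,P1) = 2.0  (label A)
d(q,P2) = 8.2462  (label B)
d(q,P3) = 3.6056  (label A)
d(q,P4) = 6.3246  (label B)
Votes: A=3, B=2
Majority → A

A


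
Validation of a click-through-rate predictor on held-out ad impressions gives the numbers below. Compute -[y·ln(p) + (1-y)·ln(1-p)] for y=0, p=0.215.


BCE = -[y·ln(p) + (1-y)·ln(1-p)]
= -0 - 1·ln(1-0.215)
= -ln(0.785) = 0.2421

0.2421


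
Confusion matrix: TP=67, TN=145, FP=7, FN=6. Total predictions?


Total = TP + TN + FP + FN
= 67 + 145 + 7 + 6
= 225
(Predicted positive: 74, predicted negative: 151)

225


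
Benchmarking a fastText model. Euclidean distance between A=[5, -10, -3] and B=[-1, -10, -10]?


d = √((5+ 1)² + (-10+ 10)² + (-3+ 10)²)
  = √(36 + 0 + 49)
  = √85 = 9.2195

9.2195


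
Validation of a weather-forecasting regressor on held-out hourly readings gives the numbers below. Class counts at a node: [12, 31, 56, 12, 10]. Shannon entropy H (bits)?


Probabilities: [12/121, 31/121, 56/121, 12/121, 10/121] ≈ [0.0992, 0.2562, 0.4628, 0.0992, 0.0826]
H = -((12/121)·log₂(12/121) + (31/121)·log₂(31/121) + (56/121)·log₂(56/121) + (12/121)·log₂(12/121) + (10/121)·log₂(10/121))
  = 1.9763 bits

1.9763 bits


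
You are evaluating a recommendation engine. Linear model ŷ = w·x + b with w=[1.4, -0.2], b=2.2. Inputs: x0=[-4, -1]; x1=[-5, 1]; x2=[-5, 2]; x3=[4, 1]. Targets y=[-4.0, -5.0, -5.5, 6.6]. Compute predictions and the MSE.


ŷ0 = (1.4)·(-4) + (-0.2)·(-1) + 2.2 = -3.2
ŷ1 = (1.4)·(-5) + (-0.2)·(1) + 2.2 = -5.0
ŷ2 = (1.4)·(-5) + (-0.2)·(2) + 2.2 = -5.2
ŷ3 = (1.4)·(4) + (-0.2)·(1) + 2.2 = 7.6
errors² = [0.64, 0.0, 0.09, 1.0]
MSE = 1.7300/4 = 0.4325

0.4325
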